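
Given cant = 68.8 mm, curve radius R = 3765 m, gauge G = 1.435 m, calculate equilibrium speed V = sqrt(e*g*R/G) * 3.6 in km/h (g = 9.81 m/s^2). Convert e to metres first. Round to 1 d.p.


Convert cant: e = 68.8 mm = 0.0688 m
V_ms = sqrt(0.0688 * 9.81 * 3765 / 1.435)
V_ms = sqrt(1770.804125) = 42.0809 m/s
V = 42.0809 * 3.6 = 151.5 km/h

151.5


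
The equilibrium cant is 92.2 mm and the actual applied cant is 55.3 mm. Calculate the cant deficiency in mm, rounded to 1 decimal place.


Cant deficiency = equilibrium cant - actual cant
CD = 92.2 - 55.3
CD = 36.9 mm

36.9


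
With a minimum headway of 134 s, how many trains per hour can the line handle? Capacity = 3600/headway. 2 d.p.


Capacity = 3600 / headway
Capacity = 3600 / 134
Capacity = 26.87 trains/hour

26.87


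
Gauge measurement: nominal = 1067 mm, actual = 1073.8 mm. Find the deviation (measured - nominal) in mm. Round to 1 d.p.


Deviation = measured - nominal
Deviation = 1073.8 - 1067
Deviation = 6.8 mm

6.8


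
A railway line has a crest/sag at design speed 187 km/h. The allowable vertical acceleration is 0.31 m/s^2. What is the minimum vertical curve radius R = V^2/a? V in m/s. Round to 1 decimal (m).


Convert speed: V = 187 / 3.6 = 51.9444 m/s
V^2 = 2698.2253 m^2/s^2
R_v = 2698.2253 / 0.31
R_v = 8704.0 m

8704.0


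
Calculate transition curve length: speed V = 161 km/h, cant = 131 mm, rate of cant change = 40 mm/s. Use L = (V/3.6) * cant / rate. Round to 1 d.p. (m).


Convert speed: V = 161 / 3.6 = 44.7222 m/s
L = 44.7222 * 131 / 40
L = 5858.6111 / 40
L = 146.5 m

146.5


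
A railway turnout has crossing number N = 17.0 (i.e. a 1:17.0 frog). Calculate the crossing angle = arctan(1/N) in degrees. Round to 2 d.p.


1/N = 1/17.0 = 0.058824
angle = arctan(0.058824) = 0.058756 rad
angle = 0.058756 * 180/pi = 3.37 degrees

3.37


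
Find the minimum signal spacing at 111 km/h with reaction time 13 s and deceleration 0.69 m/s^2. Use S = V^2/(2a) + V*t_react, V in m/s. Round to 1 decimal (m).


V = 111 / 3.6 = 30.8333 m/s
Braking distance = 30.8333^2 / (2*0.69) = 688.909 m
Sighting distance = 30.8333 * 13 = 400.8333 m
S = 688.909 + 400.8333 = 1089.7 m

1089.7


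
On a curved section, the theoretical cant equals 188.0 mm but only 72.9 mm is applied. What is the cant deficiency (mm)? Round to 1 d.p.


Cant deficiency = equilibrium cant - actual cant
CD = 188.0 - 72.9
CD = 115.1 mm

115.1


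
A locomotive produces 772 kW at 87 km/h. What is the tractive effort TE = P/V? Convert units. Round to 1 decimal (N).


Convert: P = 772 kW = 772000 W
V = 87 / 3.6 = 24.1667 m/s
TE = 772000 / 24.1667
TE = 31944.8 N

31944.8


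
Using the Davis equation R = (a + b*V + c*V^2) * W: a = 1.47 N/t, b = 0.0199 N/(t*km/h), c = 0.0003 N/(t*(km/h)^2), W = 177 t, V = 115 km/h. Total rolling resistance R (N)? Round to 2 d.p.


b*V = 0.0199 * 115 = 2.2885
c*V^2 = 0.0003 * 13225 = 3.9675
R_per_t = 1.47 + 2.2885 + 3.9675 = 7.726 N/t
R_total = 7.726 * 177 = 1367.50 N

1367.50


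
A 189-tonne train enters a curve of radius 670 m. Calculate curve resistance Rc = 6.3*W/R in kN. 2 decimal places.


Rc = 6.3 * W / R
Rc = 6.3 * 189 / 670
Rc = 1190.7 / 670
Rc = 1.78 kN

1.78


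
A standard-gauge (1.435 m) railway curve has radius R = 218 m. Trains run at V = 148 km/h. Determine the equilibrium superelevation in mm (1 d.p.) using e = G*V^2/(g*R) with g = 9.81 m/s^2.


Convert speed: V = 148 / 3.6 = 41.1111 m/s
Apply formula: e = 1.435 * 41.1111^2 / (9.81 * 218)
e = 1.435 * 1690.1235 / 2138.58
e = 1.134083 m = 1134.1 mm

1134.1


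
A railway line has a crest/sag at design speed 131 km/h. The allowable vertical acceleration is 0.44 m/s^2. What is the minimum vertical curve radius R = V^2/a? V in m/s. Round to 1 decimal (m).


Convert speed: V = 131 / 3.6 = 36.3889 m/s
V^2 = 1324.1512 m^2/s^2
R_v = 1324.1512 / 0.44
R_v = 3009.4 m

3009.4


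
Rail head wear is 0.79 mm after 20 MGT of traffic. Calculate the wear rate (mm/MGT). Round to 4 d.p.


Wear rate = total wear / cumulative tonnage
Rate = 0.79 / 20
Rate = 0.0395 mm/MGT

0.0395


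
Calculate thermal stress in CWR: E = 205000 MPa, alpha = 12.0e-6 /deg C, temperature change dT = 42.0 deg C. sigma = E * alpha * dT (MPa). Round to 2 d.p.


sigma = E * alpha * dT
sigma = 205000 * 12.0e-6 * 42.0
sigma = 2.46 * 42.0
sigma = 103.32 MPa

103.32


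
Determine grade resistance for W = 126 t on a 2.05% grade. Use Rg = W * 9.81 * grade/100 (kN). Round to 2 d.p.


Rg = W * 9.81 * grade / 100
Rg = 126 * 9.81 * 2.05 / 100
Rg = 1236.06 * 0.0205
Rg = 25.34 kN

25.34


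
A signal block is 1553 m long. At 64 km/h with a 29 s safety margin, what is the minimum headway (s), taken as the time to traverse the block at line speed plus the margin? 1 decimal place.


V = 64 / 3.6 = 17.7778 m/s
Block traversal time = 1553 / 17.7778 = 87.3563 s
Headway = 87.3563 + 29
Headway = 116.4 s

116.4


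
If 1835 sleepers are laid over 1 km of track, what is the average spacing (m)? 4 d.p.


Spacing = 1000 m / number of sleepers
Spacing = 1000 / 1835
Spacing = 0.5450 m

0.5450


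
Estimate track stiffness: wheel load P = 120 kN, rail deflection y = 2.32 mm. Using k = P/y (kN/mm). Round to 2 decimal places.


Track stiffness k = P / y
k = 120 / 2.32
k = 51.72 kN/mm

51.72


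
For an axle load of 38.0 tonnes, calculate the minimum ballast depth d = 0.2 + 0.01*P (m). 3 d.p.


d = 0.2 + 0.01 * 38.0
d = 0.2 + 0.38
d = 0.580 m

0.580


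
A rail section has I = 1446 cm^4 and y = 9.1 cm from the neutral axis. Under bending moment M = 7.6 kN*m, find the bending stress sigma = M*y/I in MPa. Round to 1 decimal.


Convert units:
M = 7.6 kN*m = 7600000 N*mm
y = 9.1 cm = 91 mm
I = 1446 cm^4 = 14460000 mm^4
sigma = 7600000 * 91 / 14460000
sigma = 47.8 MPa

47.8


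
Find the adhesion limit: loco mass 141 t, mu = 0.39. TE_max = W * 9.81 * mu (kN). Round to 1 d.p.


TE_max = W * g * mu
TE_max = 141 * 9.81 * 0.39
TE_max = 1383.21 * 0.39
TE_max = 539.5 kN

539.5


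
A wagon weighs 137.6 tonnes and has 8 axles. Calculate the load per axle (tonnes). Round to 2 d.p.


Load per axle = total weight / number of axles
Load = 137.6 / 8
Load = 17.20 tonnes

17.20


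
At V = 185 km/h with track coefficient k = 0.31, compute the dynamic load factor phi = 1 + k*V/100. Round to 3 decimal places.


phi = 1 + k * V / 100
phi = 1 + 0.31 * 185 / 100
phi = 1 + 0.5735
phi = 1.574

1.574


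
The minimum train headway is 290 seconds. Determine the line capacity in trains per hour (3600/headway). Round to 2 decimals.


Capacity = 3600 / headway
Capacity = 3600 / 290
Capacity = 12.41 trains/hour

12.41


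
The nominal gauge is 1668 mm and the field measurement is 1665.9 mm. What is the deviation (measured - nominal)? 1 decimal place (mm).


Deviation = measured - nominal
Deviation = 1665.9 - 1668
Deviation = -2.1 mm

-2.1


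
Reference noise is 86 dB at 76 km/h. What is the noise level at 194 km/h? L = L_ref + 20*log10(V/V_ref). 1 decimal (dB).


V/V_ref = 194 / 76 = 2.552632
log10(2.552632) = 0.406988
20 * 0.406988 = 8.1398
L = 86 + 8.1398 = 94.1 dB

94.1


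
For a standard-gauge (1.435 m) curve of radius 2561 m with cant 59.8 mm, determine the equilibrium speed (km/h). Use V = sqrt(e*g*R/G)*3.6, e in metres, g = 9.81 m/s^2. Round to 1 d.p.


Convert cant: e = 59.8 mm = 0.0598 m
V_ms = sqrt(0.0598 * 9.81 * 2561 / 1.435)
V_ms = sqrt(1046.954647) = 32.3567 m/s
V = 32.3567 * 3.6 = 116.5 km/h

116.5


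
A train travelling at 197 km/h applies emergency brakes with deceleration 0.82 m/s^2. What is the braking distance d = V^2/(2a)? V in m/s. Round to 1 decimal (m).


Convert speed: V = 197 / 3.6 = 54.7222 m/s
V^2 = 2994.5216
d = 2994.5216 / (2 * 0.82)
d = 2994.5216 / 1.64
d = 1825.9 m

1825.9


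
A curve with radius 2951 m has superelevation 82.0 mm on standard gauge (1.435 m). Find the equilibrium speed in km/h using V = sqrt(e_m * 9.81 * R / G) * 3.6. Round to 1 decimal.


Convert cant: e = 82.0 mm = 0.0820 m
V_ms = sqrt(0.0820 * 9.81 * 2951 / 1.435)
V_ms = sqrt(1654.246286) = 40.6724 m/s
V = 40.6724 * 3.6 = 146.4 km/h

146.4


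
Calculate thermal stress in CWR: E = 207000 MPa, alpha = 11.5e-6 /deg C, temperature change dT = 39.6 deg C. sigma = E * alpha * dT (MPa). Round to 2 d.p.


sigma = E * alpha * dT
sigma = 207000 * 11.5e-6 * 39.6
sigma = 2.3805 * 39.6
sigma = 94.27 MPa

94.27


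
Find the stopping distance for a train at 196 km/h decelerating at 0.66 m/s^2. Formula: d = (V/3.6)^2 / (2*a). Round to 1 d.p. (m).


Convert speed: V = 196 / 3.6 = 54.4444 m/s
V^2 = 2964.1975
d = 2964.1975 / (2 * 0.66)
d = 2964.1975 / 1.32
d = 2245.6 m

2245.6


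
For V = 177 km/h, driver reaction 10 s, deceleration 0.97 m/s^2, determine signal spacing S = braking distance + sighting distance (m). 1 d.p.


V = 177 / 3.6 = 49.1667 m/s
Braking distance = 49.1667^2 / (2*0.97) = 1246.0624 m
Sighting distance = 49.1667 * 10 = 491.6667 m
S = 1246.0624 + 491.6667 = 1737.7 m

1737.7


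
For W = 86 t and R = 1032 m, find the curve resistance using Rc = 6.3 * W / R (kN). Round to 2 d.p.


Rc = 6.3 * W / R
Rc = 6.3 * 86 / 1032
Rc = 541.8 / 1032
Rc = 0.53 kN

0.53


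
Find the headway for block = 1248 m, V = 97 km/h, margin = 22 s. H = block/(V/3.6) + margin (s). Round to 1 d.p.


V = 97 / 3.6 = 26.9444 m/s
Block traversal time = 1248 / 26.9444 = 46.3175 s
Headway = 46.3175 + 22
Headway = 68.3 s

68.3


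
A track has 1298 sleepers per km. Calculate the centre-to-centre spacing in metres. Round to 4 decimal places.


Spacing = 1000 m / number of sleepers
Spacing = 1000 / 1298
Spacing = 0.7704 m

0.7704


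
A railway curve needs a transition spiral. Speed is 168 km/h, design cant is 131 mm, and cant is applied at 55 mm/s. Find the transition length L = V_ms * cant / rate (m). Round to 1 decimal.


Convert speed: V = 168 / 3.6 = 46.6667 m/s
L = 46.6667 * 131 / 55
L = 6113.3333 / 55
L = 111.2 m

111.2


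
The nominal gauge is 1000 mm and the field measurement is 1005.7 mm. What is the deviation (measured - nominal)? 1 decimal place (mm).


Deviation = measured - nominal
Deviation = 1005.7 - 1000
Deviation = 5.7 mm

5.7


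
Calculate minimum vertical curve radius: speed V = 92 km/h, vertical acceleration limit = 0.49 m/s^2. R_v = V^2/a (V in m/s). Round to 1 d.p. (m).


Convert speed: V = 92 / 3.6 = 25.5556 m/s
V^2 = 653.0864 m^2/s^2
R_v = 653.0864 / 0.49
R_v = 1332.8 m

1332.8


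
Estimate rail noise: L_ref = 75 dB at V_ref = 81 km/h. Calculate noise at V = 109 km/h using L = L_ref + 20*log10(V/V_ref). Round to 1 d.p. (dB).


V/V_ref = 109 / 81 = 1.345679
log10(1.345679) = 0.128941
20 * 0.128941 = 2.5788
L = 75 + 2.5788 = 77.6 dB

77.6


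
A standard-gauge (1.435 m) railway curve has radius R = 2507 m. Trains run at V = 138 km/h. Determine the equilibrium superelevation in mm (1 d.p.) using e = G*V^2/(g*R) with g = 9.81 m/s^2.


Convert speed: V = 138 / 3.6 = 38.3333 m/s
Apply formula: e = 1.435 * 38.3333^2 / (9.81 * 2507)
e = 1.435 * 1469.4444 / 24593.67
e = 0.08574 m = 85.7 mm

85.7


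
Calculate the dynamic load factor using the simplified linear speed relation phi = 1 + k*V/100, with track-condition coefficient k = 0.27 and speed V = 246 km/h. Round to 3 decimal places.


phi = 1 + k * V / 100
phi = 1 + 0.27 * 246 / 100
phi = 1 + 0.6642
phi = 1.664

1.664


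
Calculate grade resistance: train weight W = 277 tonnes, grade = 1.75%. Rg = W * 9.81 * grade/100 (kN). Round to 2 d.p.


Rg = W * 9.81 * grade / 100
Rg = 277 * 9.81 * 1.75 / 100
Rg = 2717.37 * 0.0175
Rg = 47.55 kN

47.55


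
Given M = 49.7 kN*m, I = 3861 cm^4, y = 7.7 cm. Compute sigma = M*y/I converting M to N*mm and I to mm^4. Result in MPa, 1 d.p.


Convert units:
M = 49.7 kN*m = 49700000 N*mm
y = 7.7 cm = 77 mm
I = 3861 cm^4 = 38610000 mm^4
sigma = 49700000 * 77 / 38610000
sigma = 99.1 MPa

99.1


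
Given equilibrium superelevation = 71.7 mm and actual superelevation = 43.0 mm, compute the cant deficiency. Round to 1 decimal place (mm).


Cant deficiency = equilibrium cant - actual cant
CD = 71.7 - 43.0
CD = 28.7 mm

28.7


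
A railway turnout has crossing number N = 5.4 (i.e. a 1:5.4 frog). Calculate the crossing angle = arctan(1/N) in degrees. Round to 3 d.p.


1/N = 1/5.4 = 0.185185
angle = arctan(0.185185) = 0.183111 rad
angle = 0.183111 * 180/pi = 10.491 degrees

10.491


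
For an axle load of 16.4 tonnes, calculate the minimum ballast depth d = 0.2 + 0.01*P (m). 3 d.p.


d = 0.2 + 0.01 * 16.4
d = 0.2 + 0.164
d = 0.364 m

0.364


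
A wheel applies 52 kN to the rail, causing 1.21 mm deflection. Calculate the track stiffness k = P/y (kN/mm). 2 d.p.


Track stiffness k = P / y
k = 52 / 1.21
k = 42.98 kN/mm

42.98


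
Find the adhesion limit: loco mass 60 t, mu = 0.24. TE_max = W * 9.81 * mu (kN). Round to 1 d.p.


TE_max = W * g * mu
TE_max = 60 * 9.81 * 0.24
TE_max = 588.6 * 0.24
TE_max = 141.3 kN

141.3


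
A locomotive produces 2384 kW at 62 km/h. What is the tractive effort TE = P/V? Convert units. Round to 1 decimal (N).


Convert: P = 2384 kW = 2384000 W
V = 62 / 3.6 = 17.2222 m/s
TE = 2384000 / 17.2222
TE = 138425.8 N

138425.8


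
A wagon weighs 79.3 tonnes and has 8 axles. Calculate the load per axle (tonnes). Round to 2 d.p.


Load per axle = total weight / number of axles
Load = 79.3 / 8
Load = 9.91 tonnes

9.91


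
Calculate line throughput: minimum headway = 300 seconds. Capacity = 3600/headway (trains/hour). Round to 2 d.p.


Capacity = 3600 / headway
Capacity = 3600 / 300
Capacity = 12.00 trains/hour

12.00


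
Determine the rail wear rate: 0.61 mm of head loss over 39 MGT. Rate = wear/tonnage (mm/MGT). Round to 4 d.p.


Wear rate = total wear / cumulative tonnage
Rate = 0.61 / 39
Rate = 0.0156 mm/MGT

0.0156


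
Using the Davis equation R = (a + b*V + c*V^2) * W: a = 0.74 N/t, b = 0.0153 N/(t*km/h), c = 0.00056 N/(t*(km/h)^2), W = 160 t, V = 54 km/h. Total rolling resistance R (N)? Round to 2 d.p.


b*V = 0.0153 * 54 = 0.8262
c*V^2 = 0.00056 * 2916 = 1.63296
R_per_t = 0.74 + 0.8262 + 1.63296 = 3.19916 N/t
R_total = 3.19916 * 160 = 511.87 N

511.87


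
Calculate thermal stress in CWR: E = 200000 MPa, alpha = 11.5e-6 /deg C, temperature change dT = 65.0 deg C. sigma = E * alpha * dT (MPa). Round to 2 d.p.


sigma = E * alpha * dT
sigma = 200000 * 11.5e-6 * 65.0
sigma = 2.3 * 65.0
sigma = 149.50 MPa

149.50


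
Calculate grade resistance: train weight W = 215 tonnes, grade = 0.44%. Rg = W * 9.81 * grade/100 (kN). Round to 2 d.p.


Rg = W * 9.81 * grade / 100
Rg = 215 * 9.81 * 0.44 / 100
Rg = 2109.15 * 0.0044
Rg = 9.28 kN

9.28


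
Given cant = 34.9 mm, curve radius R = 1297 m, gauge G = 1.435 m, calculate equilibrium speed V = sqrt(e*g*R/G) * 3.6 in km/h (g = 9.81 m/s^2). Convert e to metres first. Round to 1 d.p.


Convert cant: e = 34.9 mm = 0.0349 m
V_ms = sqrt(0.0349 * 9.81 * 1297 / 1.435)
V_ms = sqrt(309.444316) = 17.591 m/s
V = 17.591 * 3.6 = 63.3 km/h

63.3


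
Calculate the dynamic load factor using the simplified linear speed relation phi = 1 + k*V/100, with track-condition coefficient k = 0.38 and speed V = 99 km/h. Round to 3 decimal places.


phi = 1 + k * V / 100
phi = 1 + 0.38 * 99 / 100
phi = 1 + 0.3762
phi = 1.376

1.376


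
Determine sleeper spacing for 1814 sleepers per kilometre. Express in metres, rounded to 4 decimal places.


Spacing = 1000 m / number of sleepers
Spacing = 1000 / 1814
Spacing = 0.5513 m

0.5513


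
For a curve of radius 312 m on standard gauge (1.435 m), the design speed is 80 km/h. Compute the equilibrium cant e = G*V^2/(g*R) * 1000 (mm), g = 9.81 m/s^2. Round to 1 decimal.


Convert speed: V = 80 / 3.6 = 22.2222 m/s
Apply formula: e = 1.435 * 22.2222^2 / (9.81 * 312)
e = 1.435 * 493.8272 / 3060.72
e = 0.231528 m = 231.5 mm

231.5


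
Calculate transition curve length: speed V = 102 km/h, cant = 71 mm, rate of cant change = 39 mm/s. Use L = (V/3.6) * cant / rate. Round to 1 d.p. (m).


Convert speed: V = 102 / 3.6 = 28.3333 m/s
L = 28.3333 * 71 / 39
L = 2011.6667 / 39
L = 51.6 m

51.6


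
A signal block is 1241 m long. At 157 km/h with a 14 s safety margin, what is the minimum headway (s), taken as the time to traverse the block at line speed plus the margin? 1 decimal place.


V = 157 / 3.6 = 43.6111 m/s
Block traversal time = 1241 / 43.6111 = 28.4561 s
Headway = 28.4561 + 14
Headway = 42.5 s

42.5


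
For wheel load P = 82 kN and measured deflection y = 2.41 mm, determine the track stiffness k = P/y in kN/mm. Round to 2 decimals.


Track stiffness k = P / y
k = 82 / 2.41
k = 34.02 kN/mm

34.02


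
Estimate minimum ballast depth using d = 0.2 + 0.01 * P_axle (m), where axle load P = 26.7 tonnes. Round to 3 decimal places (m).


d = 0.2 + 0.01 * 26.7
d = 0.2 + 0.267
d = 0.467 m

0.467


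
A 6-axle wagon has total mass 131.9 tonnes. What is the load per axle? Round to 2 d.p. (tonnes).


Load per axle = total weight / number of axles
Load = 131.9 / 6
Load = 21.98 tonnes

21.98


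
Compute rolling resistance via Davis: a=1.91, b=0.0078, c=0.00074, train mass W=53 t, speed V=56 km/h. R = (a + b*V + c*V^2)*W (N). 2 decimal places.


b*V = 0.0078 * 56 = 0.4368
c*V^2 = 0.00074 * 3136 = 2.32064
R_per_t = 1.91 + 0.4368 + 2.32064 = 4.66744 N/t
R_total = 4.66744 * 53 = 247.37 N

247.37


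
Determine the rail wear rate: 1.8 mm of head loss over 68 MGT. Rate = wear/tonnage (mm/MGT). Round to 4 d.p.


Wear rate = total wear / cumulative tonnage
Rate = 1.8 / 68
Rate = 0.0265 mm/MGT

0.0265


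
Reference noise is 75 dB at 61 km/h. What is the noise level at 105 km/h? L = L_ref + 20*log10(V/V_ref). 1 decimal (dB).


V/V_ref = 105 / 61 = 1.721311
log10(1.721311) = 0.235859
20 * 0.235859 = 4.7172
L = 75 + 4.7172 = 79.7 dB

79.7


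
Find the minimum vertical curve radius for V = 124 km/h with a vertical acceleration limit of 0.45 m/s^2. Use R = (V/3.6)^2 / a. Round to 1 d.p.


Convert speed: V = 124 / 3.6 = 34.4444 m/s
V^2 = 1186.4198 m^2/s^2
R_v = 1186.4198 / 0.45
R_v = 2636.5 m

2636.5


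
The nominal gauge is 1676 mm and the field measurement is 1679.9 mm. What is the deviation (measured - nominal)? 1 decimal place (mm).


Deviation = measured - nominal
Deviation = 1679.9 - 1676
Deviation = 3.9 mm

3.9


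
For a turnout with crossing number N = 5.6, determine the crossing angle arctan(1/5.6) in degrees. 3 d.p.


1/N = 1/5.6 = 0.178571
angle = arctan(0.178571) = 0.176709 rad
angle = 0.176709 * 180/pi = 10.125 degrees

10.125


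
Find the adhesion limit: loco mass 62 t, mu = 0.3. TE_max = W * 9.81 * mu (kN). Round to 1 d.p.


TE_max = W * g * mu
TE_max = 62 * 9.81 * 0.3
TE_max = 608.22 * 0.3
TE_max = 182.5 kN

182.5


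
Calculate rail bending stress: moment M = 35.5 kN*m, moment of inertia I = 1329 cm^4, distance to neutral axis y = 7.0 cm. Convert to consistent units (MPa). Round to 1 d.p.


Convert units:
M = 35.5 kN*m = 35500000 N*mm
y = 7.0 cm = 70 mm
I = 1329 cm^4 = 13290000 mm^4
sigma = 35500000 * 70 / 13290000
sigma = 187.0 MPa

187.0


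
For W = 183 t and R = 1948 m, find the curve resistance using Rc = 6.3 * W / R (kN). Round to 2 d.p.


Rc = 6.3 * W / R
Rc = 6.3 * 183 / 1948
Rc = 1152.9 / 1948
Rc = 0.59 kN

0.59


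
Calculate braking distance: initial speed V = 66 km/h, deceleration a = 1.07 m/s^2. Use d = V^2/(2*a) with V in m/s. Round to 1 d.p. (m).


Convert speed: V = 66 / 3.6 = 18.3333 m/s
V^2 = 336.1111
d = 336.1111 / (2 * 1.07)
d = 336.1111 / 2.14
d = 157.1 m

157.1


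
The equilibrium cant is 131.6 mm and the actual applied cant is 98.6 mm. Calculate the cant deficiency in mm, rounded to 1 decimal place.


Cant deficiency = equilibrium cant - actual cant
CD = 131.6 - 98.6
CD = 33.0 mm

33.0


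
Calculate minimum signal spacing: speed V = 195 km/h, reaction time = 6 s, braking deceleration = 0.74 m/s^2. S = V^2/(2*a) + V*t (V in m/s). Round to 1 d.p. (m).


V = 195 / 3.6 = 54.1667 m/s
Braking distance = 54.1667^2 / (2*0.74) = 1982.4512 m
Sighting distance = 54.1667 * 6 = 325.0 m
S = 1982.4512 + 325.0 = 2307.5 m

2307.5


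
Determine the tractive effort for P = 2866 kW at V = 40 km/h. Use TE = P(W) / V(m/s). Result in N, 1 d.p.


Convert: P = 2866 kW = 2866000 W
V = 40 / 3.6 = 11.1111 m/s
TE = 2866000 / 11.1111
TE = 257940.0 N

257940.0


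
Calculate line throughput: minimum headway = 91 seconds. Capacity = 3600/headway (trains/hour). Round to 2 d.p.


Capacity = 3600 / headway
Capacity = 3600 / 91
Capacity = 39.56 trains/hour

39.56


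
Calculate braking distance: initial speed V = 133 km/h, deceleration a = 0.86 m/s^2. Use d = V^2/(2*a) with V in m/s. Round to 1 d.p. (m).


Convert speed: V = 133 / 3.6 = 36.9444 m/s
V^2 = 1364.892
d = 1364.892 / (2 * 0.86)
d = 1364.892 / 1.72
d = 793.5 m

793.5


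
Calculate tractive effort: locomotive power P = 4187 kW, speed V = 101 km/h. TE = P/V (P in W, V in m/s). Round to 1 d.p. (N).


Convert: P = 4187 kW = 4187000 W
V = 101 / 3.6 = 28.0556 m/s
TE = 4187000 / 28.0556
TE = 149239.6 N

149239.6


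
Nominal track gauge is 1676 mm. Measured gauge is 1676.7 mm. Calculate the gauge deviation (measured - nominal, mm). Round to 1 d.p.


Deviation = measured - nominal
Deviation = 1676.7 - 1676
Deviation = 0.7 mm

0.7


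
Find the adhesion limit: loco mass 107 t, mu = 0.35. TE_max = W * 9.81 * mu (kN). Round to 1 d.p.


TE_max = W * g * mu
TE_max = 107 * 9.81 * 0.35
TE_max = 1049.67 * 0.35
TE_max = 367.4 kN

367.4


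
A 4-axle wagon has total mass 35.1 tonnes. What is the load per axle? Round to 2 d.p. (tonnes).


Load per axle = total weight / number of axles
Load = 35.1 / 4
Load = 8.78 tonnes

8.78


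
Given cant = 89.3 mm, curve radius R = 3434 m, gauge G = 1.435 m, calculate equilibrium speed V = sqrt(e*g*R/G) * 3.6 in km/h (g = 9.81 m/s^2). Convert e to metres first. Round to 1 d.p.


Convert cant: e = 89.3 mm = 0.0893 m
V_ms = sqrt(0.0893 * 9.81 * 3434 / 1.435)
V_ms = sqrt(2096.37444) = 45.7862 m/s
V = 45.7862 * 3.6 = 164.8 km/h

164.8


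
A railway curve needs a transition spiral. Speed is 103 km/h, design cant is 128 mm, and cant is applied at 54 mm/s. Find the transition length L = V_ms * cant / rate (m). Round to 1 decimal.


Convert speed: V = 103 / 3.6 = 28.6111 m/s
L = 28.6111 * 128 / 54
L = 3662.2222 / 54
L = 67.8 m

67.8


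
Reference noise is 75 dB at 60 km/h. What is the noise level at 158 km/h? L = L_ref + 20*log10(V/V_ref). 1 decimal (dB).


V/V_ref = 158 / 60 = 2.633333
log10(2.633333) = 0.420506
20 * 0.420506 = 8.4101
L = 75 + 8.4101 = 83.4 dB

83.4


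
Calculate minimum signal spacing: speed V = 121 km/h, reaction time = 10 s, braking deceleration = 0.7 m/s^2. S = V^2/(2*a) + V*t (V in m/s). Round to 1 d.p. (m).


V = 121 / 3.6 = 33.6111 m/s
Braking distance = 33.6111^2 / (2*0.7) = 806.9334 m
Sighting distance = 33.6111 * 10 = 336.1111 m
S = 806.9334 + 336.1111 = 1143.0 m

1143.0


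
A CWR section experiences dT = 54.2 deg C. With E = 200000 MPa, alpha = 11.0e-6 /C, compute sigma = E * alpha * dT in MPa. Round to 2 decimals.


sigma = E * alpha * dT
sigma = 200000 * 11.0e-6 * 54.2
sigma = 2.2 * 54.2
sigma = 119.24 MPa

119.24


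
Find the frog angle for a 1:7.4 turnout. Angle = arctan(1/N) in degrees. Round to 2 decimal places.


1/N = 1/7.4 = 0.135135
angle = arctan(0.135135) = 0.134321 rad
angle = 0.134321 * 180/pi = 7.70 degrees

7.70


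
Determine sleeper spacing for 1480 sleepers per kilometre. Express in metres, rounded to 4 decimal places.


Spacing = 1000 m / number of sleepers
Spacing = 1000 / 1480
Spacing = 0.6757 m

0.6757


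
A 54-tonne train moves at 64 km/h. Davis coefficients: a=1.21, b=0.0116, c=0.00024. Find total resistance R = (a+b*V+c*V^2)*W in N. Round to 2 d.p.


b*V = 0.0116 * 64 = 0.7424
c*V^2 = 0.00024 * 4096 = 0.98304
R_per_t = 1.21 + 0.7424 + 0.98304 = 2.93544 N/t
R_total = 2.93544 * 54 = 158.51 N

158.51


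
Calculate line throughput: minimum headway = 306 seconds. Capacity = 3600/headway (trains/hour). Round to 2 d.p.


Capacity = 3600 / headway
Capacity = 3600 / 306
Capacity = 11.76 trains/hour

11.76


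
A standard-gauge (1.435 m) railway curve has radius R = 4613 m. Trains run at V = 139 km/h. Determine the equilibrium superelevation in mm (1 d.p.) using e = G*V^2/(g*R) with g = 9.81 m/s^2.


Convert speed: V = 139 / 3.6 = 38.6111 m/s
Apply formula: e = 1.435 * 38.6111^2 / (9.81 * 4613)
e = 1.435 * 1490.8179 / 45253.53
e = 0.047274 m = 47.3 mm

47.3


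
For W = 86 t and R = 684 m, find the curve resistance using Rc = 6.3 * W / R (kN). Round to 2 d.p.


Rc = 6.3 * W / R
Rc = 6.3 * 86 / 684
Rc = 541.8 / 684
Rc = 0.79 kN

0.79


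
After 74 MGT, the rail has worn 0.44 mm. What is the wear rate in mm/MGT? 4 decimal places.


Wear rate = total wear / cumulative tonnage
Rate = 0.44 / 74
Rate = 0.0059 mm/MGT

0.0059


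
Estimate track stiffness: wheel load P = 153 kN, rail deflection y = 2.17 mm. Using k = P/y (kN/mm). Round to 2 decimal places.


Track stiffness k = P / y
k = 153 / 2.17
k = 70.51 kN/mm

70.51


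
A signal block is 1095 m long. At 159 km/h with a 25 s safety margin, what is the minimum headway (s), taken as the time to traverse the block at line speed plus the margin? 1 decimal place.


V = 159 / 3.6 = 44.1667 m/s
Block traversal time = 1095 / 44.1667 = 24.7925 s
Headway = 24.7925 + 25
Headway = 49.8 s

49.8


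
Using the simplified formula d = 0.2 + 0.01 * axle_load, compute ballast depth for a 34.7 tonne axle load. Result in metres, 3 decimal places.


d = 0.2 + 0.01 * 34.7
d = 0.2 + 0.347
d = 0.547 m

0.547


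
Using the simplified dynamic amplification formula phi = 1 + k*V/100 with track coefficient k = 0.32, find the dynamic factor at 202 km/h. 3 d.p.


phi = 1 + k * V / 100
phi = 1 + 0.32 * 202 / 100
phi = 1 + 0.6464
phi = 1.646

1.646


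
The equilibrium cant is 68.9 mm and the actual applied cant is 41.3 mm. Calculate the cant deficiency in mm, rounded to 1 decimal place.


Cant deficiency = equilibrium cant - actual cant
CD = 68.9 - 41.3
CD = 27.6 mm

27.6


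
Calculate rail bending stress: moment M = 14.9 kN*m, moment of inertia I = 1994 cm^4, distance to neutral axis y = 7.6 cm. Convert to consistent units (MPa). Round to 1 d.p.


Convert units:
M = 14.9 kN*m = 14900000 N*mm
y = 7.6 cm = 76 mm
I = 1994 cm^4 = 19940000 mm^4
sigma = 14900000 * 76 / 19940000
sigma = 56.8 MPa

56.8


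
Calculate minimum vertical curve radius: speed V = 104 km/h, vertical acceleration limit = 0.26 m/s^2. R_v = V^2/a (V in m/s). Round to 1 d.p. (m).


Convert speed: V = 104 / 3.6 = 28.8889 m/s
V^2 = 834.5679 m^2/s^2
R_v = 834.5679 / 0.26
R_v = 3209.9 m

3209.9


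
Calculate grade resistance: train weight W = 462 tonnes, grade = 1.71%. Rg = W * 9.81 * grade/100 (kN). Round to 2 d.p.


Rg = W * 9.81 * grade / 100
Rg = 462 * 9.81 * 1.71 / 100
Rg = 4532.22 * 0.0171
Rg = 77.50 kN

77.50


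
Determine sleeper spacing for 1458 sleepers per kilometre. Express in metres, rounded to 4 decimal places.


Spacing = 1000 m / number of sleepers
Spacing = 1000 / 1458
Spacing = 0.6859 m

0.6859


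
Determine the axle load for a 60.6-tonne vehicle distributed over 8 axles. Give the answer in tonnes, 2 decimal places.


Load per axle = total weight / number of axles
Load = 60.6 / 8
Load = 7.58 tonnes

7.58


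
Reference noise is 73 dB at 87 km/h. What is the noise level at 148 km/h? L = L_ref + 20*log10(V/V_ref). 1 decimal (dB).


V/V_ref = 148 / 87 = 1.701149
log10(1.701149) = 0.230742
20 * 0.230742 = 4.6148
L = 73 + 4.6148 = 77.6 dB

77.6


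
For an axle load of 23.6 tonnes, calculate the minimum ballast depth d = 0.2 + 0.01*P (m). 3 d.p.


d = 0.2 + 0.01 * 23.6
d = 0.2 + 0.236
d = 0.436 m

0.436


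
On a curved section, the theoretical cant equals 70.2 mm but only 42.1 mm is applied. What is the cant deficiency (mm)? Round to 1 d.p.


Cant deficiency = equilibrium cant - actual cant
CD = 70.2 - 42.1
CD = 28.1 mm

28.1


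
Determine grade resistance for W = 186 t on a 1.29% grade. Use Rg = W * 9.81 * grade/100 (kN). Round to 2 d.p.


Rg = W * 9.81 * grade / 100
Rg = 186 * 9.81 * 1.29 / 100
Rg = 1824.66 * 0.0129
Rg = 23.54 kN

23.54


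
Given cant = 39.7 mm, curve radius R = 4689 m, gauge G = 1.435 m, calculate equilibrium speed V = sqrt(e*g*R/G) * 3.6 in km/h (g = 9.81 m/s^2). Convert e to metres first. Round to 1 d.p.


Convert cant: e = 39.7 mm = 0.0397 m
V_ms = sqrt(0.0397 * 9.81 * 4689 / 1.435)
V_ms = sqrt(1272.588065) = 35.6734 m/s
V = 35.6734 * 3.6 = 128.4 km/h

128.4


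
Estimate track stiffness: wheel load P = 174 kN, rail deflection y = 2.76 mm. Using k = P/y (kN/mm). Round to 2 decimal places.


Track stiffness k = P / y
k = 174 / 2.76
k = 63.04 kN/mm

63.04


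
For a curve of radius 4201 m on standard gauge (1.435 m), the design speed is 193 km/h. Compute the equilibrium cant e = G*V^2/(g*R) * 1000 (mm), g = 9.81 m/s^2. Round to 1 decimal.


Convert speed: V = 193 / 3.6 = 53.6111 m/s
Apply formula: e = 1.435 * 53.6111^2 / (9.81 * 4201)
e = 1.435 * 2874.1512 / 41211.81
e = 0.100078 m = 100.1 mm

100.1


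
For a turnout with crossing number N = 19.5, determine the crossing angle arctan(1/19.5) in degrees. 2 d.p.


1/N = 1/19.5 = 0.051282
angle = arctan(0.051282) = 0.051237 rad
angle = 0.051237 * 180/pi = 2.94 degrees

2.94


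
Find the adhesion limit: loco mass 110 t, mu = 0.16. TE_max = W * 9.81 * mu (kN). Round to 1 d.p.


TE_max = W * g * mu
TE_max = 110 * 9.81 * 0.16
TE_max = 1079.1 * 0.16
TE_max = 172.7 kN

172.7


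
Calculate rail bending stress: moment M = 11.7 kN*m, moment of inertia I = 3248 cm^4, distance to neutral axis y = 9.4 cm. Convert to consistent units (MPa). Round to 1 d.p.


Convert units:
M = 11.7 kN*m = 11700000 N*mm
y = 9.4 cm = 94 mm
I = 3248 cm^4 = 32480000 mm^4
sigma = 11700000 * 94 / 32480000
sigma = 33.9 MPa

33.9


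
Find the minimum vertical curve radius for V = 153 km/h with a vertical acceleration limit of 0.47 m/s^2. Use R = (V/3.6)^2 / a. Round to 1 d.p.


Convert speed: V = 153 / 3.6 = 42.5 m/s
V^2 = 1806.25 m^2/s^2
R_v = 1806.25 / 0.47
R_v = 3843.1 m

3843.1


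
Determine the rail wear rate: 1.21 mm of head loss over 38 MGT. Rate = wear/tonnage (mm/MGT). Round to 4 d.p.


Wear rate = total wear / cumulative tonnage
Rate = 1.21 / 38
Rate = 0.0318 mm/MGT

0.0318


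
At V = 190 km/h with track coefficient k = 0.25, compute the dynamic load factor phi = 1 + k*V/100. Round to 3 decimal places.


phi = 1 + k * V / 100
phi = 1 + 0.25 * 190 / 100
phi = 1 + 0.475
phi = 1.475

1.475


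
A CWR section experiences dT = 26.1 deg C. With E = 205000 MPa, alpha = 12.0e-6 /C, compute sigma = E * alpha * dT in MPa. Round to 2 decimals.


sigma = E * alpha * dT
sigma = 205000 * 12.0e-6 * 26.1
sigma = 2.46 * 26.1
sigma = 64.21 MPa

64.21


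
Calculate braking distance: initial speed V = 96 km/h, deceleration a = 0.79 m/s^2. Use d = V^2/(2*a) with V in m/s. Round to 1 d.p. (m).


Convert speed: V = 96 / 3.6 = 26.6667 m/s
V^2 = 711.1111
d = 711.1111 / (2 * 0.79)
d = 711.1111 / 1.58
d = 450.1 m

450.1


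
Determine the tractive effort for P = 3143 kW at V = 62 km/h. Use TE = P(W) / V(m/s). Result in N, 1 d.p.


Convert: P = 3143 kW = 3143000 W
V = 62 / 3.6 = 17.2222 m/s
TE = 3143000 / 17.2222
TE = 182496.8 N

182496.8


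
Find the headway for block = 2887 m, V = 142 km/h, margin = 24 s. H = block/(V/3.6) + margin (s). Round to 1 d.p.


V = 142 / 3.6 = 39.4444 m/s
Block traversal time = 2887 / 39.4444 = 73.1915 s
Headway = 73.1915 + 24
Headway = 97.2 s

97.2


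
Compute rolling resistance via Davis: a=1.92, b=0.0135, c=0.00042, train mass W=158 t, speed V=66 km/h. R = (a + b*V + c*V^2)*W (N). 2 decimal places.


b*V = 0.0135 * 66 = 0.891
c*V^2 = 0.00042 * 4356 = 1.82952
R_per_t = 1.92 + 0.891 + 1.82952 = 4.64052 N/t
R_total = 4.64052 * 158 = 733.20 N

733.20


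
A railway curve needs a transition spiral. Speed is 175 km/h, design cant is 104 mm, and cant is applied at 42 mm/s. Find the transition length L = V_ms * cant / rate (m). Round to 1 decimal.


Convert speed: V = 175 / 3.6 = 48.6111 m/s
L = 48.6111 * 104 / 42
L = 5055.5556 / 42
L = 120.4 m

120.4


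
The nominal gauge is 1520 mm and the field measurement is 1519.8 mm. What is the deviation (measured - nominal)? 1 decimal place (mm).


Deviation = measured - nominal
Deviation = 1519.8 - 1520
Deviation = -0.2 mm

-0.2


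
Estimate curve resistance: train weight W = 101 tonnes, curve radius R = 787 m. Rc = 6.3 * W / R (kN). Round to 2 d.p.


Rc = 6.3 * W / R
Rc = 6.3 * 101 / 787
Rc = 636.3 / 787
Rc = 0.81 kN

0.81


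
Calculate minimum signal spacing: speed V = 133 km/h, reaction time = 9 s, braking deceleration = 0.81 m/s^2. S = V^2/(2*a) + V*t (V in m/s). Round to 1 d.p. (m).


V = 133 / 3.6 = 36.9444 m/s
Braking distance = 36.9444^2 / (2*0.81) = 842.5259 m
Sighting distance = 36.9444 * 9 = 332.5 m
S = 842.5259 + 332.5 = 1175.0 m

1175.0


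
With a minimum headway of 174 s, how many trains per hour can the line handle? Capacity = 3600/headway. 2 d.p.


Capacity = 3600 / headway
Capacity = 3600 / 174
Capacity = 20.69 trains/hour

20.69


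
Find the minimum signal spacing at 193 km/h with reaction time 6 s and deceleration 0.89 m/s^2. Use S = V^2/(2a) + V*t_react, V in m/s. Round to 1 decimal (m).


V = 193 / 3.6 = 53.6111 m/s
Braking distance = 53.6111^2 / (2*0.89) = 1614.6917 m
Sighting distance = 53.6111 * 6 = 321.6667 m
S = 1614.6917 + 321.6667 = 1936.4 m

1936.4


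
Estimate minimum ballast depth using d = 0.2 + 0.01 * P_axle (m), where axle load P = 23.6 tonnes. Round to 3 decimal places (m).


d = 0.2 + 0.01 * 23.6
d = 0.2 + 0.236
d = 0.436 m

0.436


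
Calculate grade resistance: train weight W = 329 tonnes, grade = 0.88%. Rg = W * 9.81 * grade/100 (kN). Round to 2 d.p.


Rg = W * 9.81 * grade / 100
Rg = 329 * 9.81 * 0.88 / 100
Rg = 3227.49 * 0.0088
Rg = 28.40 kN

28.40


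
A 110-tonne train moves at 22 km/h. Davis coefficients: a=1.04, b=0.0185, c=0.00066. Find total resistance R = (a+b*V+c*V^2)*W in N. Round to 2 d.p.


b*V = 0.0185 * 22 = 0.407
c*V^2 = 0.00066 * 484 = 0.31944
R_per_t = 1.04 + 0.407 + 0.31944 = 1.76644 N/t
R_total = 1.76644 * 110 = 194.31 N

194.31


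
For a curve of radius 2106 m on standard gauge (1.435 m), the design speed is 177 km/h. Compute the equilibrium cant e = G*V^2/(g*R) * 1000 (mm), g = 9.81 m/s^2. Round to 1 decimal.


Convert speed: V = 177 / 3.6 = 49.1667 m/s
Apply formula: e = 1.435 * 49.1667^2 / (9.81 * 2106)
e = 1.435 * 2417.3611 / 20659.86
e = 0.167906 m = 167.9 mm

167.9


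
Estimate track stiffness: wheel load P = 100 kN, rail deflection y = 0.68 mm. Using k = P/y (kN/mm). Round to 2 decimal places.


Track stiffness k = P / y
k = 100 / 0.68
k = 147.06 kN/mm

147.06


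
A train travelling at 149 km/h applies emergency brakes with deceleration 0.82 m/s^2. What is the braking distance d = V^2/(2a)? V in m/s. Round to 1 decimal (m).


Convert speed: V = 149 / 3.6 = 41.3889 m/s
V^2 = 1713.0401
d = 1713.0401 / (2 * 0.82)
d = 1713.0401 / 1.64
d = 1044.5 m

1044.5


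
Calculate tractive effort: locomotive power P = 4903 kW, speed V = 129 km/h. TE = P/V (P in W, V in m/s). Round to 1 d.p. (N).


Convert: P = 4903 kW = 4903000 W
V = 129 / 3.6 = 35.8333 m/s
TE = 4903000 / 35.8333
TE = 136827.9 N

136827.9


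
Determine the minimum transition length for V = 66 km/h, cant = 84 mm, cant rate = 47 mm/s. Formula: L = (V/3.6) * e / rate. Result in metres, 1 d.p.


Convert speed: V = 66 / 3.6 = 18.3333 m/s
L = 18.3333 * 84 / 47
L = 1540.0 / 47
L = 32.8 m

32.8


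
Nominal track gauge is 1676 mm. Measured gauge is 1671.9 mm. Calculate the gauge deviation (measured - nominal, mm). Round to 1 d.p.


Deviation = measured - nominal
Deviation = 1671.9 - 1676
Deviation = -4.1 mm

-4.1


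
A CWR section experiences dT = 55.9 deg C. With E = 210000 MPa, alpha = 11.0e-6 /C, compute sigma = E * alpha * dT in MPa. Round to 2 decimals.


sigma = E * alpha * dT
sigma = 210000 * 11.0e-6 * 55.9
sigma = 2.31 * 55.9
sigma = 129.13 MPa

129.13


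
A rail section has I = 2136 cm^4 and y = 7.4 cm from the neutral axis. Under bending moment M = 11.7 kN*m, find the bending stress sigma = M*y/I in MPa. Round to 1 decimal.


Convert units:
M = 11.7 kN*m = 11700000 N*mm
y = 7.4 cm = 74 mm
I = 2136 cm^4 = 21360000 mm^4
sigma = 11700000 * 74 / 21360000
sigma = 40.5 MPa

40.5


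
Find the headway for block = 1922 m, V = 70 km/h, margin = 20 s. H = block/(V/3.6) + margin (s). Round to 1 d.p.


V = 70 / 3.6 = 19.4444 m/s
Block traversal time = 1922 / 19.4444 = 98.8457 s
Headway = 98.8457 + 20
Headway = 118.8 s

118.8


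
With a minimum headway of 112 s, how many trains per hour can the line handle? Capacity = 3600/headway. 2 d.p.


Capacity = 3600 / headway
Capacity = 3600 / 112
Capacity = 32.14 trains/hour

32.14


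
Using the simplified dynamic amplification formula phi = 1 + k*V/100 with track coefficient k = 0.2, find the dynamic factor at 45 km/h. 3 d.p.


phi = 1 + k * V / 100
phi = 1 + 0.2 * 45 / 100
phi = 1 + 0.09
phi = 1.090

1.090


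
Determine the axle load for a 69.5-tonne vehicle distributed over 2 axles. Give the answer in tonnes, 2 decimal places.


Load per axle = total weight / number of axles
Load = 69.5 / 2
Load = 34.75 tonnes

34.75


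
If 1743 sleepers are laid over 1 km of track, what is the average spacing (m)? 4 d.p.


Spacing = 1000 m / number of sleepers
Spacing = 1000 / 1743
Spacing = 0.5737 m

0.5737


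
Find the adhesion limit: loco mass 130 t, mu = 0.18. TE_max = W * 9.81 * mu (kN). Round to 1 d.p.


TE_max = W * g * mu
TE_max = 130 * 9.81 * 0.18
TE_max = 1275.3 * 0.18
TE_max = 229.6 kN

229.6


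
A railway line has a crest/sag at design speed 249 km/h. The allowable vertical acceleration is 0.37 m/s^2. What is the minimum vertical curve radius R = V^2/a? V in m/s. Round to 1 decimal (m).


Convert speed: V = 249 / 3.6 = 69.1667 m/s
V^2 = 4784.0278 m^2/s^2
R_v = 4784.0278 / 0.37
R_v = 12929.8 m

12929.8


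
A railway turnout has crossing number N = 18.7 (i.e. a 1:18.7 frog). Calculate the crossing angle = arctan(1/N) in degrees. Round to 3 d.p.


1/N = 1/18.7 = 0.053476
angle = arctan(0.053476) = 0.053425 rad
angle = 0.053425 * 180/pi = 3.061 degrees

3.061


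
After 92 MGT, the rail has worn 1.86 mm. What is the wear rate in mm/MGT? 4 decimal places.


Wear rate = total wear / cumulative tonnage
Rate = 1.86 / 92
Rate = 0.0202 mm/MGT

0.0202


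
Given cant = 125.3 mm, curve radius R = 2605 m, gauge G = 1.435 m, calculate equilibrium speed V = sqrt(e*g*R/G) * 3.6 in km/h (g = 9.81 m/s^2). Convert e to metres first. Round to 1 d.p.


Convert cant: e = 125.3 mm = 0.1253 m
V_ms = sqrt(0.1253 * 9.81 * 2605 / 1.435)
V_ms = sqrt(2231.392171) = 47.2376 m/s
V = 47.2376 * 3.6 = 170.1 km/h

170.1


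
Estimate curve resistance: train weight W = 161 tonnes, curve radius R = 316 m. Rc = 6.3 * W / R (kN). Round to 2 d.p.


Rc = 6.3 * W / R
Rc = 6.3 * 161 / 316
Rc = 1014.3 / 316
Rc = 3.21 kN

3.21


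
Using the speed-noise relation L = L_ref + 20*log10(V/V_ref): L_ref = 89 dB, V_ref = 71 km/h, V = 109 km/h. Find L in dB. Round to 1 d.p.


V/V_ref = 109 / 71 = 1.535211
log10(1.535211) = 0.186168
20 * 0.186168 = 3.7234
L = 89 + 3.7234 = 92.7 dB

92.7


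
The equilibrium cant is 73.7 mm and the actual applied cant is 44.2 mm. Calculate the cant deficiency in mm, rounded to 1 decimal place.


Cant deficiency = equilibrium cant - actual cant
CD = 73.7 - 44.2
CD = 29.5 mm

29.5


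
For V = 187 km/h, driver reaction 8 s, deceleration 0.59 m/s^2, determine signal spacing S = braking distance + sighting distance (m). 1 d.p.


V = 187 / 3.6 = 51.9444 m/s
Braking distance = 51.9444^2 / (2*0.59) = 2286.6316 m
Sighting distance = 51.9444 * 8 = 415.5556 m
S = 2286.6316 + 415.5556 = 2702.2 m

2702.2
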